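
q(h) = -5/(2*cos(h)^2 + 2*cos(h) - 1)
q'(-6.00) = -1.07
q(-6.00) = -1.81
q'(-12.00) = -3.23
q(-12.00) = -2.37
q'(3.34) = -1.76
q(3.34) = 4.81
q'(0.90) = -17.02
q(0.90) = -4.92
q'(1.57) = -10.05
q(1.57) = 5.01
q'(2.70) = 2.51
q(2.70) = 4.26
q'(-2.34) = -1.39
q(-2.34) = 3.51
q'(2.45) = 1.88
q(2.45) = 3.69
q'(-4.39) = -1.69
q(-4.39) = 3.49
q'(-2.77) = -2.47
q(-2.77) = 4.44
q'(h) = -5*(4*sin(h)*cos(h) + 2*sin(h))/(2*cos(h)^2 + 2*cos(h) - 1)^2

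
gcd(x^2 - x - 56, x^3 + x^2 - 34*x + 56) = x + 7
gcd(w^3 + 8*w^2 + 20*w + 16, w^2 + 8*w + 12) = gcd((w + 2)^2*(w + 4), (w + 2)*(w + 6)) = w + 2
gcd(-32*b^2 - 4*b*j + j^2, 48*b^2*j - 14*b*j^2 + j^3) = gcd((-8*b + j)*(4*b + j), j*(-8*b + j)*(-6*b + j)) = 8*b - j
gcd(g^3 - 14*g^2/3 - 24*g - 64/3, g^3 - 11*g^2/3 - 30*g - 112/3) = g^2 - 6*g - 16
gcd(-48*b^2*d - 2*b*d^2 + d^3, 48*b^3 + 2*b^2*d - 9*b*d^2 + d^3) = 8*b - d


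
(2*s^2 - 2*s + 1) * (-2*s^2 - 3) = -4*s^4 + 4*s^3 - 8*s^2 + 6*s - 3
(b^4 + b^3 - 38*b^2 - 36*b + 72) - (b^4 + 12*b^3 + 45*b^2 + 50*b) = -11*b^3 - 83*b^2 - 86*b + 72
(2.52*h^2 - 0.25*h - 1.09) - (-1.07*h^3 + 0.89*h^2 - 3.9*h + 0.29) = 1.07*h^3 + 1.63*h^2 + 3.65*h - 1.38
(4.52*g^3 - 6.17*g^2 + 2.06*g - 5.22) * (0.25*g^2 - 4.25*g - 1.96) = 1.13*g^5 - 20.7525*g^4 + 17.8783*g^3 + 2.0332*g^2 + 18.1474*g + 10.2312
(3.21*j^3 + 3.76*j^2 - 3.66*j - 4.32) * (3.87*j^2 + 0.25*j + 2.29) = 12.4227*j^5 + 15.3537*j^4 - 5.8733*j^3 - 9.023*j^2 - 9.4614*j - 9.8928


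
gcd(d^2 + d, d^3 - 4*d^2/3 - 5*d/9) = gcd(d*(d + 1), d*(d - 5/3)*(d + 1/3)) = d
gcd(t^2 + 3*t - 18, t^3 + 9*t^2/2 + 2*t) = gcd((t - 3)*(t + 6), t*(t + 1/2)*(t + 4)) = 1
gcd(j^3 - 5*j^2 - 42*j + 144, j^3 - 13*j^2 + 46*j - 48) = j^2 - 11*j + 24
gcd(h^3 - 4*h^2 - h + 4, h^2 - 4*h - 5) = h + 1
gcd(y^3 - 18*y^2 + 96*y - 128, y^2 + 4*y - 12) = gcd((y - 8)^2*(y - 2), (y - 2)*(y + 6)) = y - 2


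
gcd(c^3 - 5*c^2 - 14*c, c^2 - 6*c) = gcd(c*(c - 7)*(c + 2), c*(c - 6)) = c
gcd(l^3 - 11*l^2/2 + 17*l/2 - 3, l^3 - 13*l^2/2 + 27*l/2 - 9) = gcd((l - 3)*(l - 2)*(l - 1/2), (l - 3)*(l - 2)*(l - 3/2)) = l^2 - 5*l + 6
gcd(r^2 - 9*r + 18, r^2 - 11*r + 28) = 1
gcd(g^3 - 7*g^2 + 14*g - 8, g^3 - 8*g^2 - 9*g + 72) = 1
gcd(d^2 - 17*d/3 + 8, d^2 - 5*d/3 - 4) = d - 3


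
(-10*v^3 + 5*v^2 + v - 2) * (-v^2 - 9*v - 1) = 10*v^5 + 85*v^4 - 36*v^3 - 12*v^2 + 17*v + 2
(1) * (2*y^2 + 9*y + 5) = 2*y^2 + 9*y + 5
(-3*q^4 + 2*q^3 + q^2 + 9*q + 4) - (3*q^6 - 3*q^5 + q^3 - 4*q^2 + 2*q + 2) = -3*q^6 + 3*q^5 - 3*q^4 + q^3 + 5*q^2 + 7*q + 2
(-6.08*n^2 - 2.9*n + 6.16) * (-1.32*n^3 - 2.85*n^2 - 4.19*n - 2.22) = 8.0256*n^5 + 21.156*n^4 + 25.609*n^3 + 8.0926*n^2 - 19.3724*n - 13.6752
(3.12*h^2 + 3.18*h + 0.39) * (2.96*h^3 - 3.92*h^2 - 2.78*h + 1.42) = 9.2352*h^5 - 2.8176*h^4 - 19.9848*h^3 - 5.9388*h^2 + 3.4314*h + 0.5538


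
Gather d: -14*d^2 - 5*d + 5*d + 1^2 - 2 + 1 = -14*d^2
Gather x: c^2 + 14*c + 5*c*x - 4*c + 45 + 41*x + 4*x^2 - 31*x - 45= c^2 + 10*c + 4*x^2 + x*(5*c + 10)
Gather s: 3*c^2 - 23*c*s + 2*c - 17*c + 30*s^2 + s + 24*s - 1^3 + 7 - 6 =3*c^2 - 15*c + 30*s^2 + s*(25 - 23*c)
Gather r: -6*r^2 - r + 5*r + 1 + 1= -6*r^2 + 4*r + 2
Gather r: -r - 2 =-r - 2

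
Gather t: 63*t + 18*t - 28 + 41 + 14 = 81*t + 27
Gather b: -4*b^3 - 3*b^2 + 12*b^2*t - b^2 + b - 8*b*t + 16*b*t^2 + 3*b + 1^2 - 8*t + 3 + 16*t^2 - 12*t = -4*b^3 + b^2*(12*t - 4) + b*(16*t^2 - 8*t + 4) + 16*t^2 - 20*t + 4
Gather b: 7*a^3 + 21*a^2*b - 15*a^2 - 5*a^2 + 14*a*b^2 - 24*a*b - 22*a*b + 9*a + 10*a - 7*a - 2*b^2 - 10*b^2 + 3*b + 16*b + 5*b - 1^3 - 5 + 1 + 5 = 7*a^3 - 20*a^2 + 12*a + b^2*(14*a - 12) + b*(21*a^2 - 46*a + 24)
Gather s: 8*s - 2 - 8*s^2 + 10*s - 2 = -8*s^2 + 18*s - 4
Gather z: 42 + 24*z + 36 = 24*z + 78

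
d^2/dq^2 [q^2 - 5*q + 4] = 2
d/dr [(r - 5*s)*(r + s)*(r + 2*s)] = 3*r^2 - 4*r*s - 13*s^2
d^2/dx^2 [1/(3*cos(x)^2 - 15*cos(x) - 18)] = (4*sin(x)^4 - 51*sin(x)^2 - 45*cos(x)/4 - 15*cos(3*x)/4 - 15)/(3*(sin(x)^2 + 5*cos(x) + 5)^3)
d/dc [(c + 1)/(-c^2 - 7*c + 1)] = (-c^2 - 7*c + (c + 1)*(2*c + 7) + 1)/(c^2 + 7*c - 1)^2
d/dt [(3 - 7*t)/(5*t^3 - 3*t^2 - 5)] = (-35*t^3 + 21*t^2 + 3*t*(5*t - 2)*(7*t - 3) + 35)/(-5*t^3 + 3*t^2 + 5)^2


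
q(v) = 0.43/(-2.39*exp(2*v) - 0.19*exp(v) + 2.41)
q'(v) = 0.43*(4.78*exp(2*v) + 0.19*exp(v))/(-2.39*exp(2*v) - 0.19*exp(v) + 2.41)^2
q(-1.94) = 0.18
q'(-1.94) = 0.01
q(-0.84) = 0.23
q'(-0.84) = 0.12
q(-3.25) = 0.18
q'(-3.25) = 0.00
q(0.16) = -0.39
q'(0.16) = 2.40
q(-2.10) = 0.18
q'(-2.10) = 0.01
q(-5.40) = 0.18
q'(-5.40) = 0.00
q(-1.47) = 0.19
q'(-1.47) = 0.03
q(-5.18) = 0.18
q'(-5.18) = 0.00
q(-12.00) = 0.18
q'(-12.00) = 0.00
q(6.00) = 0.00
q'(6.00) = 0.00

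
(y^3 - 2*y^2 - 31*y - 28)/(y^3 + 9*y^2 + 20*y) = (y^2 - 6*y - 7)/(y*(y + 5))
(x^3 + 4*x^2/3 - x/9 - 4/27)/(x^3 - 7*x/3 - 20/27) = (3*x - 1)/(3*x - 5)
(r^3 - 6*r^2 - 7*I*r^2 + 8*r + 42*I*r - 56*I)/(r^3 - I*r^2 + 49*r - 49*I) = (r^2 - 6*r + 8)/(r^2 + 6*I*r + 7)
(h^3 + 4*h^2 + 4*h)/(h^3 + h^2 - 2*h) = (h + 2)/(h - 1)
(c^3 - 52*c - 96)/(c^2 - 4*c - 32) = (c^2 + 8*c + 12)/(c + 4)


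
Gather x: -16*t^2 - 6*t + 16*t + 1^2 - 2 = -16*t^2 + 10*t - 1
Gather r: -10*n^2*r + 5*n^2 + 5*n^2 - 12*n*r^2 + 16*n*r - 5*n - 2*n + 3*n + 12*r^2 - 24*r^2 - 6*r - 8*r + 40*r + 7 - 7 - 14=10*n^2 - 4*n + r^2*(-12*n - 12) + r*(-10*n^2 + 16*n + 26) - 14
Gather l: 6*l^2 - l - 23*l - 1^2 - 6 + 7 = 6*l^2 - 24*l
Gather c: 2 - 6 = -4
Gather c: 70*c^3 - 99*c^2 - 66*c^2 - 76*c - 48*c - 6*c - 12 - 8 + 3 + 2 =70*c^3 - 165*c^2 - 130*c - 15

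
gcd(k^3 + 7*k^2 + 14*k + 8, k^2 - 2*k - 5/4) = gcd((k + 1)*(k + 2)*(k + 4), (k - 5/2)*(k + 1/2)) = 1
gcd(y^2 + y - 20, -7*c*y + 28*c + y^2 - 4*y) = y - 4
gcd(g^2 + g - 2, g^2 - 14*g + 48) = 1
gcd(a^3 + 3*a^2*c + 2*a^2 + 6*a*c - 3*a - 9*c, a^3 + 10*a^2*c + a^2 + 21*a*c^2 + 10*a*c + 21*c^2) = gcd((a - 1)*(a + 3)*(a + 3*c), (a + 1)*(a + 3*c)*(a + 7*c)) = a + 3*c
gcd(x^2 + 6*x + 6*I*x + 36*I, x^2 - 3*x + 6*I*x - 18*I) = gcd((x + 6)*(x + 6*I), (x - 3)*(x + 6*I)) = x + 6*I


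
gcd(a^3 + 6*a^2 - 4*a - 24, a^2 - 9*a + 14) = a - 2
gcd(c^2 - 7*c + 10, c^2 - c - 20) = c - 5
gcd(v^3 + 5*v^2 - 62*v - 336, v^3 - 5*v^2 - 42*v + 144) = v^2 - 2*v - 48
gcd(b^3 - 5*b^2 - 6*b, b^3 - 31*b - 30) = b^2 - 5*b - 6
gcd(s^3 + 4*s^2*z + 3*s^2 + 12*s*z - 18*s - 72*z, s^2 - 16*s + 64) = 1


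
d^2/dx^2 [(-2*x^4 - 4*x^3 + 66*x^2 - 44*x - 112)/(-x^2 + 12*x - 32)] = 4*(x^3 - 24*x^2 + 192*x + 298)/(x^3 - 24*x^2 + 192*x - 512)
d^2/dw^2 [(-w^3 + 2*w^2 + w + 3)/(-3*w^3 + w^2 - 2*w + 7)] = 2*(-15*w^6 - 45*w^5 + 9*w^4 - 224*w^3 - 189*w^2 - 3*w - 103)/(27*w^9 - 27*w^8 + 63*w^7 - 226*w^6 + 168*w^5 - 285*w^4 + 533*w^3 - 231*w^2 + 294*w - 343)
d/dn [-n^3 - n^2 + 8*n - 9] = -3*n^2 - 2*n + 8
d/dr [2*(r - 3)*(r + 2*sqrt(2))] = 4*r - 6 + 4*sqrt(2)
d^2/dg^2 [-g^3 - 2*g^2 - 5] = -6*g - 4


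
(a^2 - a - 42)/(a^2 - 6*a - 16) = (-a^2 + a + 42)/(-a^2 + 6*a + 16)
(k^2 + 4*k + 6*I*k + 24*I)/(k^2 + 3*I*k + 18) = (k + 4)/(k - 3*I)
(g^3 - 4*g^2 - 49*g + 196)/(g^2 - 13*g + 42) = (g^2 + 3*g - 28)/(g - 6)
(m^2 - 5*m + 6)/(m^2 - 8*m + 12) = (m - 3)/(m - 6)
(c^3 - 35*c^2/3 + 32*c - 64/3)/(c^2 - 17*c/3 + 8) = (c^2 - 9*c + 8)/(c - 3)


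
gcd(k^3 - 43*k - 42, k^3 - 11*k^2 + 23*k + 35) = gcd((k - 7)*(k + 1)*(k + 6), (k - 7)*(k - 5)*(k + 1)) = k^2 - 6*k - 7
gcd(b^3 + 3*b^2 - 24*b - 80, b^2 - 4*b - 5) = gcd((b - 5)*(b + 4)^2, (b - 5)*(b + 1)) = b - 5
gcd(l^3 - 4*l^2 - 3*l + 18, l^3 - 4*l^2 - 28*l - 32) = l + 2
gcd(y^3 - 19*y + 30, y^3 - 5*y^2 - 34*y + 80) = y^2 + 3*y - 10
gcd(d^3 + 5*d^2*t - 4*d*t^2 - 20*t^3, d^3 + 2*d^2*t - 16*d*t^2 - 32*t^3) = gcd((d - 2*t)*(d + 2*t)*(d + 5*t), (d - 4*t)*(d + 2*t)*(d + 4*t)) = d + 2*t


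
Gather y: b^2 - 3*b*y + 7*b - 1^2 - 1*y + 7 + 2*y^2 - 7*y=b^2 + 7*b + 2*y^2 + y*(-3*b - 8) + 6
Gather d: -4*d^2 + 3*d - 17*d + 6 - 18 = -4*d^2 - 14*d - 12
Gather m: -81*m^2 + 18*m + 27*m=-81*m^2 + 45*m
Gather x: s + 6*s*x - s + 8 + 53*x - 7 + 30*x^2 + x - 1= 30*x^2 + x*(6*s + 54)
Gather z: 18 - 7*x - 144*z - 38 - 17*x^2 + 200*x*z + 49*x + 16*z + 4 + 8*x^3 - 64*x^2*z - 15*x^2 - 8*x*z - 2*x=8*x^3 - 32*x^2 + 40*x + z*(-64*x^2 + 192*x - 128) - 16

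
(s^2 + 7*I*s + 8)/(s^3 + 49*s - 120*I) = (s - I)/(s^2 - 8*I*s - 15)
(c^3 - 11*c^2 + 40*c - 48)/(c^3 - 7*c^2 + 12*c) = (c - 4)/c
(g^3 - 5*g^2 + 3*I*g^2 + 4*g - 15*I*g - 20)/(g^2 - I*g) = g - 5 + 4*I - 20*I/g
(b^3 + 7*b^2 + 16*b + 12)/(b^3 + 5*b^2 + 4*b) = (b^3 + 7*b^2 + 16*b + 12)/(b*(b^2 + 5*b + 4))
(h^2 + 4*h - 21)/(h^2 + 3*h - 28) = (h - 3)/(h - 4)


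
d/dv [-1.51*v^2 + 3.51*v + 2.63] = 3.51 - 3.02*v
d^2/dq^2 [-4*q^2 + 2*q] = -8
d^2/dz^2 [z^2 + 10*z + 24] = 2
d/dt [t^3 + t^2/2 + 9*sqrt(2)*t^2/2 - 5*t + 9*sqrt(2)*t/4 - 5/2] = 3*t^2 + t + 9*sqrt(2)*t - 5 + 9*sqrt(2)/4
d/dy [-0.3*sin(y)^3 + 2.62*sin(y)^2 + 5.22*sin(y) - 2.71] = (-0.9*sin(y)^2 + 5.24*sin(y) + 5.22)*cos(y)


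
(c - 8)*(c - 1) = c^2 - 9*c + 8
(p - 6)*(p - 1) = p^2 - 7*p + 6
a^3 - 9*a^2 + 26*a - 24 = (a - 4)*(a - 3)*(a - 2)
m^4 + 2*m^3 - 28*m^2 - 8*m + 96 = (m - 4)*(m - 2)*(m + 2)*(m + 6)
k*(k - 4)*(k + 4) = k^3 - 16*k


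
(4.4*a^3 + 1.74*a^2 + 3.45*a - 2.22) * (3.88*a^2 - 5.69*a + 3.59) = 17.072*a^5 - 18.2848*a^4 + 19.2814*a^3 - 21.9975*a^2 + 25.0173*a - 7.9698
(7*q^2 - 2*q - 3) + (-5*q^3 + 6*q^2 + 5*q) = -5*q^3 + 13*q^2 + 3*q - 3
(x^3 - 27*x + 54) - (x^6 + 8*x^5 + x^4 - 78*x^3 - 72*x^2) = -x^6 - 8*x^5 - x^4 + 79*x^3 + 72*x^2 - 27*x + 54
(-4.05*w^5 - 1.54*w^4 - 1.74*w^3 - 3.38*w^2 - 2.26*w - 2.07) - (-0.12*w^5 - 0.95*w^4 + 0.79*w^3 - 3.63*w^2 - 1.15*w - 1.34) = -3.93*w^5 - 0.59*w^4 - 2.53*w^3 + 0.25*w^2 - 1.11*w - 0.73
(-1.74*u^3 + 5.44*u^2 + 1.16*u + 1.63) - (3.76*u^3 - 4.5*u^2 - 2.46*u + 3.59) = -5.5*u^3 + 9.94*u^2 + 3.62*u - 1.96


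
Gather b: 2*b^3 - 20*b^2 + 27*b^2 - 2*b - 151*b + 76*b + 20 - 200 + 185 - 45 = 2*b^3 + 7*b^2 - 77*b - 40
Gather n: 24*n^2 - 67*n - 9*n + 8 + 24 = 24*n^2 - 76*n + 32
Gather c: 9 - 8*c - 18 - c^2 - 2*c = -c^2 - 10*c - 9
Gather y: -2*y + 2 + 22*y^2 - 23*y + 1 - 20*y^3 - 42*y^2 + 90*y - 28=-20*y^3 - 20*y^2 + 65*y - 25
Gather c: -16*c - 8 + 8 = -16*c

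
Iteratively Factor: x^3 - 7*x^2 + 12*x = (x - 3)*(x^2 - 4*x) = (x - 4)*(x - 3)*(x)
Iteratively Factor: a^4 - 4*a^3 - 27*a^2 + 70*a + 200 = (a - 5)*(a^3 + a^2 - 22*a - 40) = (a - 5)*(a + 4)*(a^2 - 3*a - 10) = (a - 5)*(a + 2)*(a + 4)*(a - 5)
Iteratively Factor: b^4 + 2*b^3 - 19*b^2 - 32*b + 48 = (b - 4)*(b^3 + 6*b^2 + 5*b - 12) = (b - 4)*(b + 4)*(b^2 + 2*b - 3) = (b - 4)*(b - 1)*(b + 4)*(b + 3)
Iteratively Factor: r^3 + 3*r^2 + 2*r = (r + 1)*(r^2 + 2*r) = (r + 1)*(r + 2)*(r)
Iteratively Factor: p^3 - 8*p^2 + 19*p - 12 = (p - 3)*(p^2 - 5*p + 4) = (p - 3)*(p - 1)*(p - 4)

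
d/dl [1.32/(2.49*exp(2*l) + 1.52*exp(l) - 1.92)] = (-6.5736*exp(l) - 2.0064)*exp(l)/(2.49*exp(2*l) + 1.52*exp(l) - 1.92)^2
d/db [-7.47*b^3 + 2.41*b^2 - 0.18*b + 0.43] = -22.41*b^2 + 4.82*b - 0.18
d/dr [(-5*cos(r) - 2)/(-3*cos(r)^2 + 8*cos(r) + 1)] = (15*cos(r)^2 + 12*cos(r) - 11)*sin(r)/(3*sin(r)^2 + 8*cos(r) - 2)^2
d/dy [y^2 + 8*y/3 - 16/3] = 2*y + 8/3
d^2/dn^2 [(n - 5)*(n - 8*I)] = 2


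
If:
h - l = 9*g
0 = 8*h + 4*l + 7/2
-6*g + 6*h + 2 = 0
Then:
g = -1/48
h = -17/48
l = -1/6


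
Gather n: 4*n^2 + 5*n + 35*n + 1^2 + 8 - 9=4*n^2 + 40*n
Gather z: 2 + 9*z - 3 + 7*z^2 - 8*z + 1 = 7*z^2 + z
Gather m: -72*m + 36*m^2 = 36*m^2 - 72*m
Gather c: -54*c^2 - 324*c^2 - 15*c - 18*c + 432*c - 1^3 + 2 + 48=-378*c^2 + 399*c + 49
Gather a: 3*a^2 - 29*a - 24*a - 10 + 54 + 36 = 3*a^2 - 53*a + 80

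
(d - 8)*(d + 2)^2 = d^3 - 4*d^2 - 28*d - 32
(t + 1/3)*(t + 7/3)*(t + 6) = t^3 + 26*t^2/3 + 151*t/9 + 14/3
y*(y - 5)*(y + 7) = y^3 + 2*y^2 - 35*y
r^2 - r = r*(r - 1)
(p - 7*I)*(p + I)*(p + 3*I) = p^3 - 3*I*p^2 + 25*p + 21*I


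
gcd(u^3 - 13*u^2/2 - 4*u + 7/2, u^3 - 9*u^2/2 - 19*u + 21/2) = u^2 - 15*u/2 + 7/2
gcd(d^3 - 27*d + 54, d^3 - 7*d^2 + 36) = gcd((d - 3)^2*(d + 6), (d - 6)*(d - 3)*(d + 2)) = d - 3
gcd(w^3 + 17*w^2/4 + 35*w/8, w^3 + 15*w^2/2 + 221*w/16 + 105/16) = w + 7/4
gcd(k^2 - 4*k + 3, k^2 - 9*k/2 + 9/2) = k - 3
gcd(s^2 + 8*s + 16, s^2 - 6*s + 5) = 1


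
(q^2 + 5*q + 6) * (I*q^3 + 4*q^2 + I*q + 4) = I*q^5 + 4*q^4 + 5*I*q^4 + 20*q^3 + 7*I*q^3 + 28*q^2 + 5*I*q^2 + 20*q + 6*I*q + 24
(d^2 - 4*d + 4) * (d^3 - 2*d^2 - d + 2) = d^5 - 6*d^4 + 11*d^3 - 2*d^2 - 12*d + 8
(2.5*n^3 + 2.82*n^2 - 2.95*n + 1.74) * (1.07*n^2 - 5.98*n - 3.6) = 2.675*n^5 - 11.9326*n^4 - 29.0201*n^3 + 9.3508*n^2 + 0.2148*n - 6.264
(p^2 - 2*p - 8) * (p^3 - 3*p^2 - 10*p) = p^5 - 5*p^4 - 12*p^3 + 44*p^2 + 80*p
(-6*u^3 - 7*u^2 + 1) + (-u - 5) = -6*u^3 - 7*u^2 - u - 4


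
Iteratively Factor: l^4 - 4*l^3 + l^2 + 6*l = (l - 3)*(l^3 - l^2 - 2*l) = l*(l - 3)*(l^2 - l - 2) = l*(l - 3)*(l - 2)*(l + 1)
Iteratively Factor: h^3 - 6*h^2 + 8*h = (h)*(h^2 - 6*h + 8) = h*(h - 2)*(h - 4)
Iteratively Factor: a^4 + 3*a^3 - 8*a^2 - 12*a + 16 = (a - 2)*(a^3 + 5*a^2 + 2*a - 8) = (a - 2)*(a + 2)*(a^2 + 3*a - 4) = (a - 2)*(a - 1)*(a + 2)*(a + 4)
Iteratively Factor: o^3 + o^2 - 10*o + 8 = (o - 2)*(o^2 + 3*o - 4) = (o - 2)*(o + 4)*(o - 1)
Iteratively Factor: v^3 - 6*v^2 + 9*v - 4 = (v - 1)*(v^2 - 5*v + 4) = (v - 4)*(v - 1)*(v - 1)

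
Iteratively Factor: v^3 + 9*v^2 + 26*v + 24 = (v + 3)*(v^2 + 6*v + 8) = (v + 3)*(v + 4)*(v + 2)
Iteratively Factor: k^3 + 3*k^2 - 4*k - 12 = (k + 3)*(k^2 - 4) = (k - 2)*(k + 3)*(k + 2)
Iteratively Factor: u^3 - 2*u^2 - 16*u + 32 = (u - 2)*(u^2 - 16) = (u - 2)*(u + 4)*(u - 4)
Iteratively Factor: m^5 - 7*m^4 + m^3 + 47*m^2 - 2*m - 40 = (m - 1)*(m^4 - 6*m^3 - 5*m^2 + 42*m + 40) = (m - 1)*(m + 1)*(m^3 - 7*m^2 + 2*m + 40) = (m - 4)*(m - 1)*(m + 1)*(m^2 - 3*m - 10) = (m - 5)*(m - 4)*(m - 1)*(m + 1)*(m + 2)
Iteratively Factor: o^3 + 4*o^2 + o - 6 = (o + 2)*(o^2 + 2*o - 3) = (o - 1)*(o + 2)*(o + 3)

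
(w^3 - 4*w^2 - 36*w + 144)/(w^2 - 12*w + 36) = (w^2 + 2*w - 24)/(w - 6)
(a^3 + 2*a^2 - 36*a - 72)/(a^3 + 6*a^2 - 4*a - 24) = (a - 6)/(a - 2)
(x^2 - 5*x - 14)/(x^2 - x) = (x^2 - 5*x - 14)/(x*(x - 1))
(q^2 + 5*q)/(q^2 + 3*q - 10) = q/(q - 2)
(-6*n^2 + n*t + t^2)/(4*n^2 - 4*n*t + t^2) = (3*n + t)/(-2*n + t)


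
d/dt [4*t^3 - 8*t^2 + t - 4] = 12*t^2 - 16*t + 1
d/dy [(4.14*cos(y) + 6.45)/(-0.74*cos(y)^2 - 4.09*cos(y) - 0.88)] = (3.0636*sin(y)^2 - 9.546*cos(y) - 25.8009)*sin(y)/(0.74*cos(y)^2 + 4.09*cos(y) + 0.88)^2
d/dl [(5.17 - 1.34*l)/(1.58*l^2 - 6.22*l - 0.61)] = (2.1172*l^2 - 16.3372*l + 32.9748)/(2.4964*l^4 - 19.6552*l^3 + 36.7608*l^2 + 7.5884*l + 0.3721)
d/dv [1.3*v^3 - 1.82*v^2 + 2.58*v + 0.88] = 3.9*v^2 - 3.64*v + 2.58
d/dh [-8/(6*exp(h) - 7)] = 48*exp(h)/(6*exp(h) - 7)^2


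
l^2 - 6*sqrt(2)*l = l*(l - 6*sqrt(2))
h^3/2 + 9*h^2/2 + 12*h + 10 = (h/2 + 1)*(h + 2)*(h + 5)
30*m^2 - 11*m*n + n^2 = (-6*m + n)*(-5*m + n)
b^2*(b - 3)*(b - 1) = b^4 - 4*b^3 + 3*b^2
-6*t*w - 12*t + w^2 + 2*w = (-6*t + w)*(w + 2)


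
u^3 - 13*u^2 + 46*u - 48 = (u - 8)*(u - 3)*(u - 2)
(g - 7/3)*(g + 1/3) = g^2 - 2*g - 7/9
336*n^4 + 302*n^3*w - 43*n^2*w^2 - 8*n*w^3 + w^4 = (-8*n + w)*(-7*n + w)*(n + w)*(6*n + w)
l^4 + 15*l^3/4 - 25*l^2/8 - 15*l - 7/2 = (l - 2)*(l + 1/4)*(l + 2)*(l + 7/2)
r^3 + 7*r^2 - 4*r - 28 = (r - 2)*(r + 2)*(r + 7)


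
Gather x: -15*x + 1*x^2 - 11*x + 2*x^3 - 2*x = 2*x^3 + x^2 - 28*x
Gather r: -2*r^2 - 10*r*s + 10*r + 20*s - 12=-2*r^2 + r*(10 - 10*s) + 20*s - 12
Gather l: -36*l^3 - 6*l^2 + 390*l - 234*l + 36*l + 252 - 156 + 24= -36*l^3 - 6*l^2 + 192*l + 120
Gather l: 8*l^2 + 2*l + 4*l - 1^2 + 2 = 8*l^2 + 6*l + 1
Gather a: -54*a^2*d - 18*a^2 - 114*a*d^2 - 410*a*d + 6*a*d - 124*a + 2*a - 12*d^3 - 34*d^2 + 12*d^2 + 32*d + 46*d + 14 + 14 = a^2*(-54*d - 18) + a*(-114*d^2 - 404*d - 122) - 12*d^3 - 22*d^2 + 78*d + 28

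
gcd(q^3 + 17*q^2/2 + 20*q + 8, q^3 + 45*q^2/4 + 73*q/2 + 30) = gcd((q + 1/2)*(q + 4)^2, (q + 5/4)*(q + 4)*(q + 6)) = q + 4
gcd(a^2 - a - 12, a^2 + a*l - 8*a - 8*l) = 1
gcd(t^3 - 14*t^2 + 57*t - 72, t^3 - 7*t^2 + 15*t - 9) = t^2 - 6*t + 9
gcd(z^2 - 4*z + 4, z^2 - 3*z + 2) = z - 2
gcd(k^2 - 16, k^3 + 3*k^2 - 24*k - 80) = k + 4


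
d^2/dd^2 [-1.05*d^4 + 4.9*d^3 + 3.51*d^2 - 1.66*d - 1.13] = -12.6*d^2 + 29.4*d + 7.02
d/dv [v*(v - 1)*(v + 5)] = 3*v^2 + 8*v - 5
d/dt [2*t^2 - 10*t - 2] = 4*t - 10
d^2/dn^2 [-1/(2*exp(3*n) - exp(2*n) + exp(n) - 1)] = (-2*(6*exp(2*n) - 2*exp(n) + 1)^2*exp(n) + (18*exp(2*n) - 4*exp(n) + 1)*(2*exp(3*n) - exp(2*n) + exp(n) - 1))*exp(n)/(2*exp(3*n) - exp(2*n) + exp(n) - 1)^3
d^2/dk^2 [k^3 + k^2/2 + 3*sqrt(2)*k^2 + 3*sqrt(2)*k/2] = 6*k + 1 + 6*sqrt(2)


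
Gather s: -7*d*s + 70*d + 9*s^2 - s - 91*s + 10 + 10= 70*d + 9*s^2 + s*(-7*d - 92) + 20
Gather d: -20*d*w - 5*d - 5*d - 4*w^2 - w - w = d*(-20*w - 10) - 4*w^2 - 2*w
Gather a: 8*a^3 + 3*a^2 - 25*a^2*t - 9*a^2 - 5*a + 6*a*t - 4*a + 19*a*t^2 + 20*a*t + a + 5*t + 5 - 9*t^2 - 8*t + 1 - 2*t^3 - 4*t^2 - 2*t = 8*a^3 + a^2*(-25*t - 6) + a*(19*t^2 + 26*t - 8) - 2*t^3 - 13*t^2 - 5*t + 6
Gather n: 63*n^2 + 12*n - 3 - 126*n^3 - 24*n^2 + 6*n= -126*n^3 + 39*n^2 + 18*n - 3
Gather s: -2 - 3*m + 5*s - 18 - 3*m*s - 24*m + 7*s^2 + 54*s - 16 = -27*m + 7*s^2 + s*(59 - 3*m) - 36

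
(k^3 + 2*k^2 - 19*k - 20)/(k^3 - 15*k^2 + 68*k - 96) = (k^2 + 6*k + 5)/(k^2 - 11*k + 24)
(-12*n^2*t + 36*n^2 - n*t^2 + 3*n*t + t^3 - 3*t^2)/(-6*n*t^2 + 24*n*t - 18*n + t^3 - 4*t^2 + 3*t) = (-12*n^2 - n*t + t^2)/(-6*n*t + 6*n + t^2 - t)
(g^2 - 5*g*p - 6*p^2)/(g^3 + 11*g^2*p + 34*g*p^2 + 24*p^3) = (g - 6*p)/(g^2 + 10*g*p + 24*p^2)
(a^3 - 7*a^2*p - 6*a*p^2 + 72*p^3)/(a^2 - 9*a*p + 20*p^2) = (-a^2 + 3*a*p + 18*p^2)/(-a + 5*p)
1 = 1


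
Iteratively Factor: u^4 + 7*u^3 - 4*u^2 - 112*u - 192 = (u + 4)*(u^3 + 3*u^2 - 16*u - 48) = (u + 3)*(u + 4)*(u^2 - 16) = (u + 3)*(u + 4)^2*(u - 4)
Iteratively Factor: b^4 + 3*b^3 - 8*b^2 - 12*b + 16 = (b - 1)*(b^3 + 4*b^2 - 4*b - 16) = (b - 2)*(b - 1)*(b^2 + 6*b + 8) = (b - 2)*(b - 1)*(b + 4)*(b + 2)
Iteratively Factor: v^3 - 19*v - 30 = (v - 5)*(v^2 + 5*v + 6) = (v - 5)*(v + 2)*(v + 3)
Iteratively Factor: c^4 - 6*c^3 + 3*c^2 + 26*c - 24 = (c + 2)*(c^3 - 8*c^2 + 19*c - 12) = (c - 4)*(c + 2)*(c^2 - 4*c + 3) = (c - 4)*(c - 3)*(c + 2)*(c - 1)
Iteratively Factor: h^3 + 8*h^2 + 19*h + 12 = (h + 4)*(h^2 + 4*h + 3) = (h + 3)*(h + 4)*(h + 1)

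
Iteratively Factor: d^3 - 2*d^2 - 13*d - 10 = (d - 5)*(d^2 + 3*d + 2) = (d - 5)*(d + 1)*(d + 2)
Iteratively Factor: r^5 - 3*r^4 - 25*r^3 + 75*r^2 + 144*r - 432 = (r + 3)*(r^4 - 6*r^3 - 7*r^2 + 96*r - 144) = (r - 4)*(r + 3)*(r^3 - 2*r^2 - 15*r + 36) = (r - 4)*(r - 3)*(r + 3)*(r^2 + r - 12) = (r - 4)*(r - 3)*(r + 3)*(r + 4)*(r - 3)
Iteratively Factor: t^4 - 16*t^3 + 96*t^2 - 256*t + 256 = (t - 4)*(t^3 - 12*t^2 + 48*t - 64) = (t - 4)^2*(t^2 - 8*t + 16) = (t - 4)^3*(t - 4)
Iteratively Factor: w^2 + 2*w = (w)*(w + 2)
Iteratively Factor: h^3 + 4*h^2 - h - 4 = (h - 1)*(h^2 + 5*h + 4) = (h - 1)*(h + 4)*(h + 1)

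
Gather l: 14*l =14*l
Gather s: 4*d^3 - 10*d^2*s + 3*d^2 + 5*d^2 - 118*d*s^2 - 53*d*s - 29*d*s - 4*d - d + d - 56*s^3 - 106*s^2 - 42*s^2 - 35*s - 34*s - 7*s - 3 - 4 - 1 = 4*d^3 + 8*d^2 - 4*d - 56*s^3 + s^2*(-118*d - 148) + s*(-10*d^2 - 82*d - 76) - 8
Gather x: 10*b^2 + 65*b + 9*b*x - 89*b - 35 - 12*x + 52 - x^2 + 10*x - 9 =10*b^2 - 24*b - x^2 + x*(9*b - 2) + 8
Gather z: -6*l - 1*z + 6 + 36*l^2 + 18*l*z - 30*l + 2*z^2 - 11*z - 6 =36*l^2 - 36*l + 2*z^2 + z*(18*l - 12)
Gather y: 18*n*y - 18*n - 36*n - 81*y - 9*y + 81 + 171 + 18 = -54*n + y*(18*n - 90) + 270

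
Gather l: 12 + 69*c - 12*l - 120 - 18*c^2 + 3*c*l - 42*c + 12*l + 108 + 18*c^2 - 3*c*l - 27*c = 0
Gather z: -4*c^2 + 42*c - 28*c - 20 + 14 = -4*c^2 + 14*c - 6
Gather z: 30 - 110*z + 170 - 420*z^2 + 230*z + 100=-420*z^2 + 120*z + 300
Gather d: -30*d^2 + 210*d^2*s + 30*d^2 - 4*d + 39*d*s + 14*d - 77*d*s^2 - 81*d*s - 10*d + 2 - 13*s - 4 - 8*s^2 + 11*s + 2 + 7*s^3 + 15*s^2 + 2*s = 210*d^2*s + d*(-77*s^2 - 42*s) + 7*s^3 + 7*s^2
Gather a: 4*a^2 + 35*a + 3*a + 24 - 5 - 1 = 4*a^2 + 38*a + 18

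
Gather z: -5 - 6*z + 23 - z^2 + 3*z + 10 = -z^2 - 3*z + 28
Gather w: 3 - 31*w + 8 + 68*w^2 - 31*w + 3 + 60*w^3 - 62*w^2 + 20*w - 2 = 60*w^3 + 6*w^2 - 42*w + 12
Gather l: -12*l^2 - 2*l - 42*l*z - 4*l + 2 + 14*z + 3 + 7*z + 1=-12*l^2 + l*(-42*z - 6) + 21*z + 6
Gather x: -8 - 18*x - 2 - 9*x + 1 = -27*x - 9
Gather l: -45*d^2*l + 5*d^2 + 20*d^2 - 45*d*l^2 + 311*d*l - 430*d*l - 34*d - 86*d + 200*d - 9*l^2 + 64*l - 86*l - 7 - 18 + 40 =25*d^2 + 80*d + l^2*(-45*d - 9) + l*(-45*d^2 - 119*d - 22) + 15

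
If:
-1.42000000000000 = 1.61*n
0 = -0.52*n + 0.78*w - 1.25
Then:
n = -0.88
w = 1.01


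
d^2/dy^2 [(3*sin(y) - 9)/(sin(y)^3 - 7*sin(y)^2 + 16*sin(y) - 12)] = 6*(-2*sin(y) + cos(2*y) + 2)/(sin(y) - 2)^4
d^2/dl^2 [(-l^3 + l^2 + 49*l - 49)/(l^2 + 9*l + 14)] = -54/(l^3 + 6*l^2 + 12*l + 8)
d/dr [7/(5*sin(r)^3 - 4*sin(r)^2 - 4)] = 7*(8 - 15*sin(r))*sin(r)*cos(r)/(-5*sin(r)^3 + 4*sin(r)^2 + 4)^2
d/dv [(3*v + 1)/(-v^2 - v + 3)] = (-3*v^2 - 3*v + (2*v + 1)*(3*v + 1) + 9)/(v^2 + v - 3)^2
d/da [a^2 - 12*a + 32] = 2*a - 12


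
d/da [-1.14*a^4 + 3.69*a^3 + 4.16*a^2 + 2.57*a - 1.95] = -4.56*a^3 + 11.07*a^2 + 8.32*a + 2.57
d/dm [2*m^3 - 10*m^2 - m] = 6*m^2 - 20*m - 1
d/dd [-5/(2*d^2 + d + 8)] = 5*(4*d + 1)/(2*d^2 + d + 8)^2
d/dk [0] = 0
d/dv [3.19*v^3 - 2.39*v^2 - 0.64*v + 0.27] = 9.57*v^2 - 4.78*v - 0.64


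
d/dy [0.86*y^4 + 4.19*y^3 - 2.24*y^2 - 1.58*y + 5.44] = 3.44*y^3 + 12.57*y^2 - 4.48*y - 1.58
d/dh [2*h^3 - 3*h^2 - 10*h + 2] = 6*h^2 - 6*h - 10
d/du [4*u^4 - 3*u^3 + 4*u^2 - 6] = u*(16*u^2 - 9*u + 8)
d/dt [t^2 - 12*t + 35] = 2*t - 12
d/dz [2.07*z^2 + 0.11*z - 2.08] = 4.14*z + 0.11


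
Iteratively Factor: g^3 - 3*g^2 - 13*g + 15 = (g - 5)*(g^2 + 2*g - 3) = (g - 5)*(g + 3)*(g - 1)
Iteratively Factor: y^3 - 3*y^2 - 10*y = (y - 5)*(y^2 + 2*y) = y*(y - 5)*(y + 2)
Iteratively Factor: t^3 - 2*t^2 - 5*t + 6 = (t + 2)*(t^2 - 4*t + 3) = (t - 3)*(t + 2)*(t - 1)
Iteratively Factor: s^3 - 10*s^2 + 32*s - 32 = (s - 4)*(s^2 - 6*s + 8) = (s - 4)*(s - 2)*(s - 4)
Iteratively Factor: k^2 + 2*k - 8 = (k - 2)*(k + 4)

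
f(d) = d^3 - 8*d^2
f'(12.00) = 240.00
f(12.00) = 576.00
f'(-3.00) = 75.00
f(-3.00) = -99.00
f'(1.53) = -17.46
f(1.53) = -15.15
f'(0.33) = -4.95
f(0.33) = -0.84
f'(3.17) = -20.57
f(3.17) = -48.54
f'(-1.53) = 31.50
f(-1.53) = -22.31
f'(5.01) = -4.86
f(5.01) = -75.05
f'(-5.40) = 173.88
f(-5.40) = -390.74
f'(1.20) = -14.88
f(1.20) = -9.79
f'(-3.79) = 103.73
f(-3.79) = -169.35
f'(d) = 3*d^2 - 16*d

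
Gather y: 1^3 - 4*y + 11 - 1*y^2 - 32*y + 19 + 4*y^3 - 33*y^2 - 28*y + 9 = 4*y^3 - 34*y^2 - 64*y + 40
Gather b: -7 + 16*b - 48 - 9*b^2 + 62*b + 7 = -9*b^2 + 78*b - 48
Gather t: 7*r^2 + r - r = 7*r^2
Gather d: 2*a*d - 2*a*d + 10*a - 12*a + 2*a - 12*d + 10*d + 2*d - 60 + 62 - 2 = 0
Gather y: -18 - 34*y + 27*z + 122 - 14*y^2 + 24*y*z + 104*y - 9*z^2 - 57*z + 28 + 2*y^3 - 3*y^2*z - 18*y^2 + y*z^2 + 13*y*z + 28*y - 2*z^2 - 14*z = 2*y^3 + y^2*(-3*z - 32) + y*(z^2 + 37*z + 98) - 11*z^2 - 44*z + 132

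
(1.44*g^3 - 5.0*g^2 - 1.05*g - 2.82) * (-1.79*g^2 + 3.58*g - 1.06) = -2.5776*g^5 + 14.1052*g^4 - 17.5469*g^3 + 6.5888*g^2 - 8.9826*g + 2.9892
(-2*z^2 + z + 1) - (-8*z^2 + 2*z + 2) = 6*z^2 - z - 1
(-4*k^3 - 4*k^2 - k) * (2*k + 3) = -8*k^4 - 20*k^3 - 14*k^2 - 3*k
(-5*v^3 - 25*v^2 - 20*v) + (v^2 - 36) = -5*v^3 - 24*v^2 - 20*v - 36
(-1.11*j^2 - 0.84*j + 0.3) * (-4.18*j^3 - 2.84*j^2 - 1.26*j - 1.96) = 4.6398*j^5 + 6.6636*j^4 + 2.5302*j^3 + 2.382*j^2 + 1.2684*j - 0.588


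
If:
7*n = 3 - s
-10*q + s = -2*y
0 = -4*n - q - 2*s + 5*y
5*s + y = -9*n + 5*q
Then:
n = 3/5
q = -1/8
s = -6/5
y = -1/40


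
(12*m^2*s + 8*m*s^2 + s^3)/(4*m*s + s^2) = (12*m^2 + 8*m*s + s^2)/(4*m + s)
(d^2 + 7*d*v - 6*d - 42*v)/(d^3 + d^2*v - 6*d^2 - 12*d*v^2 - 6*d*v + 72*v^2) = (-d - 7*v)/(-d^2 - d*v + 12*v^2)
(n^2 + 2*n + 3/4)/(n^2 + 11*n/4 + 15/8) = 2*(2*n + 1)/(4*n + 5)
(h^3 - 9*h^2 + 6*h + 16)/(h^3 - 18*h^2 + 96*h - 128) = (h + 1)/(h - 8)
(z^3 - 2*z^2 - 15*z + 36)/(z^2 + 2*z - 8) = (z^2 - 6*z + 9)/(z - 2)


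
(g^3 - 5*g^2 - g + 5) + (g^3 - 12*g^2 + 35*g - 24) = 2*g^3 - 17*g^2 + 34*g - 19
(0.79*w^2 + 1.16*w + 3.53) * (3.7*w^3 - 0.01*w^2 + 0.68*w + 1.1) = 2.923*w^5 + 4.2841*w^4 + 13.5866*w^3 + 1.6225*w^2 + 3.6764*w + 3.883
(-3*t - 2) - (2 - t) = -2*t - 4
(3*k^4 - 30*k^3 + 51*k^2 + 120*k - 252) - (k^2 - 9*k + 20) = 3*k^4 - 30*k^3 + 50*k^2 + 129*k - 272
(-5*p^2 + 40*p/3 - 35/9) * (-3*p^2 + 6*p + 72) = 15*p^4 - 70*p^3 - 805*p^2/3 + 2810*p/3 - 280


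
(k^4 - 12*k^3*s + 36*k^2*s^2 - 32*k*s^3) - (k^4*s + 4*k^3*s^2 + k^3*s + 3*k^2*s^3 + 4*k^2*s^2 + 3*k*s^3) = -k^4*s + k^4 - 4*k^3*s^2 - 13*k^3*s - 3*k^2*s^3 + 32*k^2*s^2 - 35*k*s^3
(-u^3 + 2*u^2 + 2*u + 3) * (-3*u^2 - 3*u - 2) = 3*u^5 - 3*u^4 - 10*u^3 - 19*u^2 - 13*u - 6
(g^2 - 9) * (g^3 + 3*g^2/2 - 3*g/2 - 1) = g^5 + 3*g^4/2 - 21*g^3/2 - 29*g^2/2 + 27*g/2 + 9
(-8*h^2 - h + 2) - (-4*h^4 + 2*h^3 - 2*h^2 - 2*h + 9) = 4*h^4 - 2*h^3 - 6*h^2 + h - 7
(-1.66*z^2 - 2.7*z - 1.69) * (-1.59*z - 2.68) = 2.6394*z^3 + 8.7418*z^2 + 9.9231*z + 4.5292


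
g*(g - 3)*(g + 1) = g^3 - 2*g^2 - 3*g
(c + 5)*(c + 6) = c^2 + 11*c + 30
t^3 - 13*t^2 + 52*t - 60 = (t - 6)*(t - 5)*(t - 2)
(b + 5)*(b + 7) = b^2 + 12*b + 35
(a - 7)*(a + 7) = a^2 - 49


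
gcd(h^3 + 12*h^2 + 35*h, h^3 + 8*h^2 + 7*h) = h^2 + 7*h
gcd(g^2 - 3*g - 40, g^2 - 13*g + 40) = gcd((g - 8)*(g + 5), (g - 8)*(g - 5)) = g - 8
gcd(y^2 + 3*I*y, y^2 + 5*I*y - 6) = y + 3*I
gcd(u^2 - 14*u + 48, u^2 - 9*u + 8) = u - 8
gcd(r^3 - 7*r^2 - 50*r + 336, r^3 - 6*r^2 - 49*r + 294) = r^2 + r - 42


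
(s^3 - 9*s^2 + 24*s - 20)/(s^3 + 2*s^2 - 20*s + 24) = (s - 5)/(s + 6)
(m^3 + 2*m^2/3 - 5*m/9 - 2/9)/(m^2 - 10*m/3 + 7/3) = (9*m^3 + 6*m^2 - 5*m - 2)/(3*(3*m^2 - 10*m + 7))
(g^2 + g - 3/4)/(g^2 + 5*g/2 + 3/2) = (g - 1/2)/(g + 1)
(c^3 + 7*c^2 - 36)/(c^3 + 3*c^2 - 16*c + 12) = (c + 3)/(c - 1)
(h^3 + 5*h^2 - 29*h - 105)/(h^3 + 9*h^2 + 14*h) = (h^2 - 2*h - 15)/(h*(h + 2))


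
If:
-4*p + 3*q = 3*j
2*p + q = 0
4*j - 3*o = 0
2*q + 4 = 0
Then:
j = -10/3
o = -40/9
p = 1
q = -2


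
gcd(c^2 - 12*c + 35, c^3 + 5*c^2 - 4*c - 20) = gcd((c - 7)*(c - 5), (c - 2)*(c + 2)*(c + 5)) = 1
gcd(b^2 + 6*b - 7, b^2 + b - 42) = b + 7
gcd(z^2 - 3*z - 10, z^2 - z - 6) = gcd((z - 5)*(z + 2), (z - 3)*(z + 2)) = z + 2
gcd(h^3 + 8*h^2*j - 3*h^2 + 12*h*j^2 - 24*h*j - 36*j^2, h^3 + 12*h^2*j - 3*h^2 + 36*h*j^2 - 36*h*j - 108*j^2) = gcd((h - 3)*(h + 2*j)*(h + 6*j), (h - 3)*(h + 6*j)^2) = h^2 + 6*h*j - 3*h - 18*j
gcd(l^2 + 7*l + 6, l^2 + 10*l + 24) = l + 6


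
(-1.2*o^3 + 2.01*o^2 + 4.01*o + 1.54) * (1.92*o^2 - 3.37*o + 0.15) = -2.304*o^5 + 7.9032*o^4 + 0.7455*o^3 - 10.2554*o^2 - 4.5883*o + 0.231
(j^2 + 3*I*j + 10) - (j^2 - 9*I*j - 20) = 12*I*j + 30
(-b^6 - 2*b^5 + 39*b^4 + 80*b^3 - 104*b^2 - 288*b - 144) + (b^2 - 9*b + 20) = -b^6 - 2*b^5 + 39*b^4 + 80*b^3 - 103*b^2 - 297*b - 124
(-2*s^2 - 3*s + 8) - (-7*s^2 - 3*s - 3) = 5*s^2 + 11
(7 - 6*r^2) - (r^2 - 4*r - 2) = -7*r^2 + 4*r + 9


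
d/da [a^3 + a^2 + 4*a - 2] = 3*a^2 + 2*a + 4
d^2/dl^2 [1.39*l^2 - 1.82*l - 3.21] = 2.78000000000000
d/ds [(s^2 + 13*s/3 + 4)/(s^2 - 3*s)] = 2*(-11*s^2 - 12*s + 18)/(3*s^2*(s^2 - 6*s + 9))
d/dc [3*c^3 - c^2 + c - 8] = 9*c^2 - 2*c + 1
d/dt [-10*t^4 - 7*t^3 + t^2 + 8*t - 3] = -40*t^3 - 21*t^2 + 2*t + 8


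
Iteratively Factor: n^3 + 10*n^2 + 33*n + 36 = (n + 3)*(n^2 + 7*n + 12) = (n + 3)*(n + 4)*(n + 3)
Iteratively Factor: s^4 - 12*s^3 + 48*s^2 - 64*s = (s)*(s^3 - 12*s^2 + 48*s - 64) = s*(s - 4)*(s^2 - 8*s + 16) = s*(s - 4)^2*(s - 4)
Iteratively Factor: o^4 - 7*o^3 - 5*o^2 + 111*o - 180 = (o - 3)*(o^3 - 4*o^2 - 17*o + 60) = (o - 5)*(o - 3)*(o^2 + o - 12) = (o - 5)*(o - 3)^2*(o + 4)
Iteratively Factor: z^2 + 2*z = (z + 2)*(z)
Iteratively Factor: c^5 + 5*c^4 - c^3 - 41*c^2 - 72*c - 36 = (c + 1)*(c^4 + 4*c^3 - 5*c^2 - 36*c - 36) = (c + 1)*(c + 2)*(c^3 + 2*c^2 - 9*c - 18) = (c + 1)*(c + 2)^2*(c^2 - 9) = (c + 1)*(c + 2)^2*(c + 3)*(c - 3)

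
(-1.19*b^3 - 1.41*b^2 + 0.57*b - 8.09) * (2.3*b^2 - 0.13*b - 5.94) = -2.737*b^5 - 3.0883*b^4 + 8.5629*b^3 - 10.3057*b^2 - 2.3341*b + 48.0546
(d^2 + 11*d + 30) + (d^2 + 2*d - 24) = 2*d^2 + 13*d + 6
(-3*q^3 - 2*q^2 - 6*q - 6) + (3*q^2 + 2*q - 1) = -3*q^3 + q^2 - 4*q - 7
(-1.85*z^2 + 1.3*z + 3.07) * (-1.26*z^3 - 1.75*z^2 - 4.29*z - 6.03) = 2.331*z^5 + 1.5995*z^4 + 1.7933*z^3 + 0.206000000000001*z^2 - 21.0093*z - 18.5121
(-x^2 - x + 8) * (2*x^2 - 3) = -2*x^4 - 2*x^3 + 19*x^2 + 3*x - 24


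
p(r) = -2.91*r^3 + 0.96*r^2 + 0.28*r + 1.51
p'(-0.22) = -0.56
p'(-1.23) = -15.29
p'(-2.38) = -53.74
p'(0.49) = -0.88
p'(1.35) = -13.04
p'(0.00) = 0.28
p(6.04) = -602.99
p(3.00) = -67.58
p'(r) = -8.73*r^2 + 1.92*r + 0.28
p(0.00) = 1.51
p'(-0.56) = -3.53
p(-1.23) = 8.03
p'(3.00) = -72.53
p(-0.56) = 2.17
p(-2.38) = 45.51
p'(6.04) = -306.61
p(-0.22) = 1.53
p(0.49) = 1.54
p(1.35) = -3.52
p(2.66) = -45.72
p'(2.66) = -56.38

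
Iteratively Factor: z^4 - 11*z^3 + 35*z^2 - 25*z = (z - 1)*(z^3 - 10*z^2 + 25*z) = z*(z - 1)*(z^2 - 10*z + 25) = z*(z - 5)*(z - 1)*(z - 5)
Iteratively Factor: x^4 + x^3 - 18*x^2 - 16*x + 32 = (x + 4)*(x^3 - 3*x^2 - 6*x + 8) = (x - 1)*(x + 4)*(x^2 - 2*x - 8) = (x - 1)*(x + 2)*(x + 4)*(x - 4)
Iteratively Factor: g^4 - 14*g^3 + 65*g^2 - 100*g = (g - 5)*(g^3 - 9*g^2 + 20*g) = (g - 5)^2*(g^2 - 4*g) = (g - 5)^2*(g - 4)*(g)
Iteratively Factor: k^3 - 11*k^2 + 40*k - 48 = (k - 4)*(k^2 - 7*k + 12) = (k - 4)*(k - 3)*(k - 4)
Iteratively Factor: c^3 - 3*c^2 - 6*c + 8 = (c - 1)*(c^2 - 2*c - 8) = (c - 4)*(c - 1)*(c + 2)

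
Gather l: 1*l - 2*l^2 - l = -2*l^2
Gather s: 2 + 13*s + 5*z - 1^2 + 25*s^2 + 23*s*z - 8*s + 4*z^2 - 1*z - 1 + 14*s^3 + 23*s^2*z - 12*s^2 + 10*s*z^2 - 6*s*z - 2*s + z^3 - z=14*s^3 + s^2*(23*z + 13) + s*(10*z^2 + 17*z + 3) + z^3 + 4*z^2 + 3*z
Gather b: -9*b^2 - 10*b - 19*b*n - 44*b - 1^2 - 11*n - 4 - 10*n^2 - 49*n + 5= -9*b^2 + b*(-19*n - 54) - 10*n^2 - 60*n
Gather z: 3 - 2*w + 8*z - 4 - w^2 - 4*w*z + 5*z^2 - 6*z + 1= -w^2 - 2*w + 5*z^2 + z*(2 - 4*w)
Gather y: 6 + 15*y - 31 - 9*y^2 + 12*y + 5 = -9*y^2 + 27*y - 20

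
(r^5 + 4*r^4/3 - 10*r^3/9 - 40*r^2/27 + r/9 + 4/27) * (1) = r^5 + 4*r^4/3 - 10*r^3/9 - 40*r^2/27 + r/9 + 4/27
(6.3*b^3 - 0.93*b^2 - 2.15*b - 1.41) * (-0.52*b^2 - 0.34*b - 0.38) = -3.276*b^5 - 1.6584*b^4 - 0.9598*b^3 + 1.8176*b^2 + 1.2964*b + 0.5358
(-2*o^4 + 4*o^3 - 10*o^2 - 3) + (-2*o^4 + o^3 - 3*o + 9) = -4*o^4 + 5*o^3 - 10*o^2 - 3*o + 6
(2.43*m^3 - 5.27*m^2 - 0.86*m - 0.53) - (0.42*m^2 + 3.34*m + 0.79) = 2.43*m^3 - 5.69*m^2 - 4.2*m - 1.32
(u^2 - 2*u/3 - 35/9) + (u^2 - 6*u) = 2*u^2 - 20*u/3 - 35/9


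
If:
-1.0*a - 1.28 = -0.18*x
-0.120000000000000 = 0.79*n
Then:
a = 0.18*x - 1.28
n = -0.15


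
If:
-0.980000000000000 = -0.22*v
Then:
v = 4.45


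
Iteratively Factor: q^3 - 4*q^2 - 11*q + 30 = (q - 5)*(q^2 + q - 6) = (q - 5)*(q - 2)*(q + 3)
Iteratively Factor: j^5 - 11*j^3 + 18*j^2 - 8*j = (j - 1)*(j^4 + j^3 - 10*j^2 + 8*j) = (j - 1)*(j + 4)*(j^3 - 3*j^2 + 2*j) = j*(j - 1)*(j + 4)*(j^2 - 3*j + 2) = j*(j - 2)*(j - 1)*(j + 4)*(j - 1)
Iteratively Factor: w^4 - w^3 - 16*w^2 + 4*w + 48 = (w - 4)*(w^3 + 3*w^2 - 4*w - 12) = (w - 4)*(w - 2)*(w^2 + 5*w + 6) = (w - 4)*(w - 2)*(w + 3)*(w + 2)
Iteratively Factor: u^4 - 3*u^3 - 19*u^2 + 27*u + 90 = (u - 3)*(u^3 - 19*u - 30) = (u - 3)*(u + 2)*(u^2 - 2*u - 15) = (u - 3)*(u + 2)*(u + 3)*(u - 5)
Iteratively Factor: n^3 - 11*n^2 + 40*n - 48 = (n - 3)*(n^2 - 8*n + 16) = (n - 4)*(n - 3)*(n - 4)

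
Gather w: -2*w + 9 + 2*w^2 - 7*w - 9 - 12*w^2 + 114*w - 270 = -10*w^2 + 105*w - 270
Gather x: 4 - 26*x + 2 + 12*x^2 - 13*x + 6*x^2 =18*x^2 - 39*x + 6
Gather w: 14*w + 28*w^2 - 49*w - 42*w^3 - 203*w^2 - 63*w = -42*w^3 - 175*w^2 - 98*w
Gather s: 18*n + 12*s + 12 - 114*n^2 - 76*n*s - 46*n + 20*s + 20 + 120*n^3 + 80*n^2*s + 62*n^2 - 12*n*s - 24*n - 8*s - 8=120*n^3 - 52*n^2 - 52*n + s*(80*n^2 - 88*n + 24) + 24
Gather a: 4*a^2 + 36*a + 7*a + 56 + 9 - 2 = 4*a^2 + 43*a + 63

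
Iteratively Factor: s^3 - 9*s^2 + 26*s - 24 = (s - 3)*(s^2 - 6*s + 8) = (s - 3)*(s - 2)*(s - 4)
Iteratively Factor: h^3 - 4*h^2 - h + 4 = (h + 1)*(h^2 - 5*h + 4) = (h - 4)*(h + 1)*(h - 1)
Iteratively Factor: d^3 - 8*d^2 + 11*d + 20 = (d - 5)*(d^2 - 3*d - 4) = (d - 5)*(d - 4)*(d + 1)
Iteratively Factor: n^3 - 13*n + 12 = (n - 1)*(n^2 + n - 12) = (n - 1)*(n + 4)*(n - 3)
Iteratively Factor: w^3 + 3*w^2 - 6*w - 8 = (w + 1)*(w^2 + 2*w - 8) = (w + 1)*(w + 4)*(w - 2)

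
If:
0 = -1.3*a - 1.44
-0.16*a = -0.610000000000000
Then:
No Solution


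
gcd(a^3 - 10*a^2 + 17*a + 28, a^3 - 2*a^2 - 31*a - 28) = a^2 - 6*a - 7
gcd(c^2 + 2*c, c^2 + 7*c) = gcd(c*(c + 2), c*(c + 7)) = c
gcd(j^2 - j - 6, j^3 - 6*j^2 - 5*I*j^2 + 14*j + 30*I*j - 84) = 1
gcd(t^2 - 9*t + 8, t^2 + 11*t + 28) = 1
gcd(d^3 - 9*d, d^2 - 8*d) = d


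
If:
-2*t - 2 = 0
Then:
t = -1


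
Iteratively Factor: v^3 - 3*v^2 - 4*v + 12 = (v + 2)*(v^2 - 5*v + 6) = (v - 2)*(v + 2)*(v - 3)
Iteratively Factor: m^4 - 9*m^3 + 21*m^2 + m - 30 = (m + 1)*(m^3 - 10*m^2 + 31*m - 30) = (m - 5)*(m + 1)*(m^2 - 5*m + 6) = (m - 5)*(m - 2)*(m + 1)*(m - 3)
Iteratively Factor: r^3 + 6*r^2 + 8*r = (r + 4)*(r^2 + 2*r) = (r + 2)*(r + 4)*(r)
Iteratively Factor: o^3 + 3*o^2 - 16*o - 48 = (o + 3)*(o^2 - 16) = (o + 3)*(o + 4)*(o - 4)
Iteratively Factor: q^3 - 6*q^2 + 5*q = (q)*(q^2 - 6*q + 5) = q*(q - 1)*(q - 5)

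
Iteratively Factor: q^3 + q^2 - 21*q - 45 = (q + 3)*(q^2 - 2*q - 15) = (q - 5)*(q + 3)*(q + 3)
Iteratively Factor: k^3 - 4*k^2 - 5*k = (k)*(k^2 - 4*k - 5) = k*(k - 5)*(k + 1)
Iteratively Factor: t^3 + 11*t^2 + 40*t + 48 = (t + 4)*(t^2 + 7*t + 12) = (t + 4)^2*(t + 3)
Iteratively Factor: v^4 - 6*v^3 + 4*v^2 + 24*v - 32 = (v - 2)*(v^3 - 4*v^2 - 4*v + 16) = (v - 2)*(v + 2)*(v^2 - 6*v + 8) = (v - 4)*(v - 2)*(v + 2)*(v - 2)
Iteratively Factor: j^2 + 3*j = (j)*(j + 3)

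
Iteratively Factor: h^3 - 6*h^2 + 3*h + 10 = (h + 1)*(h^2 - 7*h + 10) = (h - 5)*(h + 1)*(h - 2)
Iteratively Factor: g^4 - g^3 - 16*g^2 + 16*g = (g - 4)*(g^3 + 3*g^2 - 4*g) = (g - 4)*(g - 1)*(g^2 + 4*g) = g*(g - 4)*(g - 1)*(g + 4)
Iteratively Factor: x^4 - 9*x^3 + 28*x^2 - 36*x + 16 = (x - 2)*(x^3 - 7*x^2 + 14*x - 8) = (x - 2)*(x - 1)*(x^2 - 6*x + 8) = (x - 4)*(x - 2)*(x - 1)*(x - 2)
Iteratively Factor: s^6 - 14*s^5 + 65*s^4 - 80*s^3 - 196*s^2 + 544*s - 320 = (s + 2)*(s^5 - 16*s^4 + 97*s^3 - 274*s^2 + 352*s - 160) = (s - 5)*(s + 2)*(s^4 - 11*s^3 + 42*s^2 - 64*s + 32) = (s - 5)*(s - 2)*(s + 2)*(s^3 - 9*s^2 + 24*s - 16) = (s - 5)*(s - 4)*(s - 2)*(s + 2)*(s^2 - 5*s + 4) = (s - 5)*(s - 4)*(s - 2)*(s - 1)*(s + 2)*(s - 4)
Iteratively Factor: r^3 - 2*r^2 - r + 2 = (r - 1)*(r^2 - r - 2) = (r - 2)*(r - 1)*(r + 1)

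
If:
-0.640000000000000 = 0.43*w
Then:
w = -1.49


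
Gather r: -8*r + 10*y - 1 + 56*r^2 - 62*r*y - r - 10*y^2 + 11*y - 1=56*r^2 + r*(-62*y - 9) - 10*y^2 + 21*y - 2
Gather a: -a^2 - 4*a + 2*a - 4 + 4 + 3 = -a^2 - 2*a + 3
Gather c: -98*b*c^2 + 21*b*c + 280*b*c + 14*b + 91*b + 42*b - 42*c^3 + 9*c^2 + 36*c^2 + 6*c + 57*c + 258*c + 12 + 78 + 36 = 147*b - 42*c^3 + c^2*(45 - 98*b) + c*(301*b + 321) + 126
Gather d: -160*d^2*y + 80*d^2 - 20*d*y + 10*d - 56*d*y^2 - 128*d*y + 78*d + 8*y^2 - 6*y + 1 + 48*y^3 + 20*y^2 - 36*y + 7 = d^2*(80 - 160*y) + d*(-56*y^2 - 148*y + 88) + 48*y^3 + 28*y^2 - 42*y + 8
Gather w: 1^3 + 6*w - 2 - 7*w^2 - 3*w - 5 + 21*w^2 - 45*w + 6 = 14*w^2 - 42*w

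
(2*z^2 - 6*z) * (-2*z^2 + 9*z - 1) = -4*z^4 + 30*z^3 - 56*z^2 + 6*z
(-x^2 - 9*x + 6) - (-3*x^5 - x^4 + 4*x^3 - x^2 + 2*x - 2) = 3*x^5 + x^4 - 4*x^3 - 11*x + 8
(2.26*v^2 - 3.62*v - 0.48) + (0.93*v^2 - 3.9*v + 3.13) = 3.19*v^2 - 7.52*v + 2.65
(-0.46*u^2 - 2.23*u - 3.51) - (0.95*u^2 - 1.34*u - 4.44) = -1.41*u^2 - 0.89*u + 0.930000000000001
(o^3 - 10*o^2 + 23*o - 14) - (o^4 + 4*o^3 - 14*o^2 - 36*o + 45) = -o^4 - 3*o^3 + 4*o^2 + 59*o - 59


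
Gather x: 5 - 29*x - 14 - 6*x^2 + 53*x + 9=-6*x^2 + 24*x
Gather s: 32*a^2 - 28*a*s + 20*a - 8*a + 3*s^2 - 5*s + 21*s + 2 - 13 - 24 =32*a^2 + 12*a + 3*s^2 + s*(16 - 28*a) - 35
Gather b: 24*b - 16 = 24*b - 16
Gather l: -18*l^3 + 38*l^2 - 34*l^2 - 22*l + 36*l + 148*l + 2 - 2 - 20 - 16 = -18*l^3 + 4*l^2 + 162*l - 36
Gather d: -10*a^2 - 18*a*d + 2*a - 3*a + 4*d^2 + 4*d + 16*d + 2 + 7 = -10*a^2 - a + 4*d^2 + d*(20 - 18*a) + 9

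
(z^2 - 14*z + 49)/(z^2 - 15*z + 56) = (z - 7)/(z - 8)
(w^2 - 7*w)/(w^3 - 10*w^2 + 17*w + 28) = w/(w^2 - 3*w - 4)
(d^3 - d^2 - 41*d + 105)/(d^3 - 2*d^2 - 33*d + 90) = (d + 7)/(d + 6)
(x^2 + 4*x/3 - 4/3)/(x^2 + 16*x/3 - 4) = (x + 2)/(x + 6)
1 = 1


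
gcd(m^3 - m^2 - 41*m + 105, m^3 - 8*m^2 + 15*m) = m^2 - 8*m + 15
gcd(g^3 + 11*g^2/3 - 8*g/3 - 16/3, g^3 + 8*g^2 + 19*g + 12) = g^2 + 5*g + 4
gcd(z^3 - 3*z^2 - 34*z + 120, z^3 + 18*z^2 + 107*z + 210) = z + 6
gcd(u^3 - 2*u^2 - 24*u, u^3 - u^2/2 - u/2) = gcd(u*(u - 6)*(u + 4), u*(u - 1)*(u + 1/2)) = u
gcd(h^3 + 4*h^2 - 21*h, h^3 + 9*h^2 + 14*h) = h^2 + 7*h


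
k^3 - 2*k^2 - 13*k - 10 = (k - 5)*(k + 1)*(k + 2)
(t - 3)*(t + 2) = t^2 - t - 6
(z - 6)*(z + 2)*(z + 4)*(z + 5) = z^4 + 5*z^3 - 28*z^2 - 188*z - 240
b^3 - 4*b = b*(b - 2)*(b + 2)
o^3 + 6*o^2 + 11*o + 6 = (o + 1)*(o + 2)*(o + 3)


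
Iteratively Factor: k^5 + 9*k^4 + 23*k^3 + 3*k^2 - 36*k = (k - 1)*(k^4 + 10*k^3 + 33*k^2 + 36*k) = (k - 1)*(k + 3)*(k^3 + 7*k^2 + 12*k) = (k - 1)*(k + 3)*(k + 4)*(k^2 + 3*k) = (k - 1)*(k + 3)^2*(k + 4)*(k)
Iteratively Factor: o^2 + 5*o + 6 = (o + 2)*(o + 3)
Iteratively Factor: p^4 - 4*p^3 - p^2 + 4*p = (p - 4)*(p^3 - p) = (p - 4)*(p - 1)*(p^2 + p) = (p - 4)*(p - 1)*(p + 1)*(p)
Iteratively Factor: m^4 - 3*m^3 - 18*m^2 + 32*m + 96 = (m + 2)*(m^3 - 5*m^2 - 8*m + 48) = (m - 4)*(m + 2)*(m^2 - m - 12) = (m - 4)*(m + 2)*(m + 3)*(m - 4)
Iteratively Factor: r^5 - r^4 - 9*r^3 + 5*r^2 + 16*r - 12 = (r + 2)*(r^4 - 3*r^3 - 3*r^2 + 11*r - 6) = (r - 1)*(r + 2)*(r^3 - 2*r^2 - 5*r + 6) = (r - 1)*(r + 2)^2*(r^2 - 4*r + 3) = (r - 3)*(r - 1)*(r + 2)^2*(r - 1)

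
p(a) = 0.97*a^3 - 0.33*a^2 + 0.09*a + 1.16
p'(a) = 2.91*a^2 - 0.66*a + 0.09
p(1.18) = 2.40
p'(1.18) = 3.36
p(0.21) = 1.17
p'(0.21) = 0.08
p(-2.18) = -10.65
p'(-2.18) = 15.36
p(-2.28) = -12.26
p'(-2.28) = 16.72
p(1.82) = 6.08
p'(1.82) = 8.53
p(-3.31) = -37.93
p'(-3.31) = 34.16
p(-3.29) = -37.25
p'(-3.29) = 33.76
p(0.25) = 1.18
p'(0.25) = 0.11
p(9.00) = 682.37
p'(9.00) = 229.86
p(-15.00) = -3348.19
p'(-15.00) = 664.74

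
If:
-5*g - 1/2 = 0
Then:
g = -1/10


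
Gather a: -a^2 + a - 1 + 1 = -a^2 + a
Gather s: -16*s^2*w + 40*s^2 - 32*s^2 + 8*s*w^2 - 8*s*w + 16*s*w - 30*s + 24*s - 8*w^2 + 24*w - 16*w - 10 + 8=s^2*(8 - 16*w) + s*(8*w^2 + 8*w - 6) - 8*w^2 + 8*w - 2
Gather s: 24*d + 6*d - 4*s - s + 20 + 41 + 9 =30*d - 5*s + 70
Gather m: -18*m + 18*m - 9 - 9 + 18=0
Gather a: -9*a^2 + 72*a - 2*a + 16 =-9*a^2 + 70*a + 16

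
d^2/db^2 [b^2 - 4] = 2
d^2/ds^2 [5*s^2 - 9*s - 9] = 10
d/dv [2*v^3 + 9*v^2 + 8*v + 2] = 6*v^2 + 18*v + 8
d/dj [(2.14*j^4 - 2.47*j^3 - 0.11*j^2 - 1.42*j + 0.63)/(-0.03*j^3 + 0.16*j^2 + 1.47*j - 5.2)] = (-0.0642*j^6 + 0.6848*j^5 + 9.0389*j^4 - 51.859*j^3 + 38.6542*j^2 + 0.9424*j + 6.4579)/(0.0009*j^6 - 0.0096*j^5 - 0.0626*j^4 + 0.7824*j^3 + 0.4969*j^2 - 15.288*j + 27.04)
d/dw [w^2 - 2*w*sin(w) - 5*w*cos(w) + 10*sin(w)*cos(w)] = 5*w*sin(w) - 2*w*cos(w) + 2*w - 2*sin(w) - 5*cos(w) + 10*cos(2*w)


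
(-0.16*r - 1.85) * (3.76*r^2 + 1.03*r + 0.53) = -0.6016*r^3 - 7.1208*r^2 - 1.9903*r - 0.9805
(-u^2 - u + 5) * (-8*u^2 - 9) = 8*u^4 + 8*u^3 - 31*u^2 + 9*u - 45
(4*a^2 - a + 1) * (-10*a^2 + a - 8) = -40*a^4 + 14*a^3 - 43*a^2 + 9*a - 8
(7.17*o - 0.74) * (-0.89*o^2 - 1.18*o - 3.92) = -6.3813*o^3 - 7.802*o^2 - 27.2332*o + 2.9008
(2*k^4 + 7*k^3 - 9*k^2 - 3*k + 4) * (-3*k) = -6*k^5 - 21*k^4 + 27*k^3 + 9*k^2 - 12*k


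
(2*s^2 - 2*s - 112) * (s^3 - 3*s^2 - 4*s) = 2*s^5 - 8*s^4 - 114*s^3 + 344*s^2 + 448*s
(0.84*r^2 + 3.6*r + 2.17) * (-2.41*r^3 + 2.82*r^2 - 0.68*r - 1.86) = -2.0244*r^5 - 6.3072*r^4 + 4.3511*r^3 + 2.109*r^2 - 8.1716*r - 4.0362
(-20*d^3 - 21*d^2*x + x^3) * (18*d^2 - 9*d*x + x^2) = -360*d^5 - 198*d^4*x + 169*d^3*x^2 - 3*d^2*x^3 - 9*d*x^4 + x^5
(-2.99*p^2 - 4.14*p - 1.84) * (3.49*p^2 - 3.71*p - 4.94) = -10.4351*p^4 - 3.3557*p^3 + 23.7084*p^2 + 27.278*p + 9.0896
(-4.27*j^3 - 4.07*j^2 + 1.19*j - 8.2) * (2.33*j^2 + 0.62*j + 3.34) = -9.9491*j^5 - 12.1305*j^4 - 14.0125*j^3 - 31.962*j^2 - 1.1094*j - 27.388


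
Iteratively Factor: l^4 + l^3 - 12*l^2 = (l - 3)*(l^3 + 4*l^2) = (l - 3)*(l + 4)*(l^2) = l*(l - 3)*(l + 4)*(l)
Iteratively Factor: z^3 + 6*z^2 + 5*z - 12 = (z + 4)*(z^2 + 2*z - 3) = (z - 1)*(z + 4)*(z + 3)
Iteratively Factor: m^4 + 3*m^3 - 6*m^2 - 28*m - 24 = (m - 3)*(m^3 + 6*m^2 + 12*m + 8) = (m - 3)*(m + 2)*(m^2 + 4*m + 4) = (m - 3)*(m + 2)^2*(m + 2)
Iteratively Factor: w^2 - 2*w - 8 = (w - 4)*(w + 2)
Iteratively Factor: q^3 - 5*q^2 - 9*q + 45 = (q + 3)*(q^2 - 8*q + 15) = (q - 5)*(q + 3)*(q - 3)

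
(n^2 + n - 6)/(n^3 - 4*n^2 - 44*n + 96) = (n + 3)/(n^2 - 2*n - 48)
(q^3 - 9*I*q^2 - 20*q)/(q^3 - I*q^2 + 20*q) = (q - 4*I)/(q + 4*I)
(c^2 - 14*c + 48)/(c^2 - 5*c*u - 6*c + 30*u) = (8 - c)/(-c + 5*u)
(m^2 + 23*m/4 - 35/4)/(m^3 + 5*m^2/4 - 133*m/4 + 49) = (4*m - 5)/(4*m^2 - 23*m + 28)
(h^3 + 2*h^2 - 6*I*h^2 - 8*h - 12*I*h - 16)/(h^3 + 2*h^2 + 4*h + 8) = (h - 4*I)/(h + 2*I)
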